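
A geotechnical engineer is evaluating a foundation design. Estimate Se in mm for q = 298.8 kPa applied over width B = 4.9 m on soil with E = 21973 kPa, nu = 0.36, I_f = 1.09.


Using Se = q * B * (1 - nu^2) * I_f / E
1 - nu^2 = 1 - 0.36^2 = 0.8704
Se = 298.8 * 4.9 * 0.8704 * 1.09 / 21973
Se = 0.063217 m
Convert to mm: Se = 0.063217 * 1000 = 63.217 mm


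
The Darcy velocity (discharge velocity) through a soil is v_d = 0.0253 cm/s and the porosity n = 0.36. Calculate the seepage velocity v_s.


Using v_s = v_d / n
v_s = 0.0253 / 0.36
v_s = 0.07028 cm/s


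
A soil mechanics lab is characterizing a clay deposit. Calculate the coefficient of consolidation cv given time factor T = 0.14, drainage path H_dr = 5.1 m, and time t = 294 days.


Using cv = T * H_dr^2 / t
H_dr^2 = 5.1^2 = 26.01
cv = 0.14 * 26.01 / 294
cv = 0.01239 m^2/day


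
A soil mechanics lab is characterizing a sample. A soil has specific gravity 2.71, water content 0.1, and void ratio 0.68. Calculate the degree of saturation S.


Using S = Gs * w / e
S = 2.71 * 0.1 / 0.68
S = 0.3985


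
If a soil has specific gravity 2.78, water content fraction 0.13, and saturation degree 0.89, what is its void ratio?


Using the relation e = Gs * w / S
e = 2.78 * 0.13 / 0.89
e = 0.4061


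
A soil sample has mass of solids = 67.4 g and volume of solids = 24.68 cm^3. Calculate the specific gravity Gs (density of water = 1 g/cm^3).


Using Gs = m_s / (V_s * rho_w)
Since rho_w = 1 g/cm^3:
Gs = 67.4 / 24.68
Gs = 2.731


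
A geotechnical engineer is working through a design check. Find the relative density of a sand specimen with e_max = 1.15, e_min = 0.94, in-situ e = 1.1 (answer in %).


Using Dr = (e_max - e) / (e_max - e_min) * 100
e_max - e = 1.15 - 1.1 = 0.05
e_max - e_min = 1.15 - 0.94 = 0.21
Dr = 0.05 / 0.21 * 100
Dr = 23.81 %


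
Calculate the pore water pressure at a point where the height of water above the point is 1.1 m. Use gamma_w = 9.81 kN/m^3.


Using u = gamma_w * h_w
u = 9.81 * 1.1
u = 10.79 kPa


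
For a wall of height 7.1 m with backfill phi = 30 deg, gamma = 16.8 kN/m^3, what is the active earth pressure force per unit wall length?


Compute active earth pressure coefficient:
Ka = tan^2(45 - phi/2) = tan^2(30.0) = 0.333333
Compute active force:
Pa = 0.5 * Ka * gamma * H^2
Pa = 0.5 * 0.333333 * 16.8 * 7.1^2
Pa = 141.15 kN/m


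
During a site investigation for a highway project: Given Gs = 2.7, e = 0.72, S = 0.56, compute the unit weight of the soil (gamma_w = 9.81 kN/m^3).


Using gamma = gamma_w * (Gs + S*e) / (1 + e)
Numerator: Gs + S*e = 2.7 + 0.56*0.72 = 3.1032
Denominator: 1 + e = 1 + 0.72 = 1.72
gamma = 9.81 * 3.1032 / 1.72
gamma = 17.699 kN/m^3


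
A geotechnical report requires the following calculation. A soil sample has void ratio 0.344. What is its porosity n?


Using the relation n = e / (1 + e)
n = 0.344 / (1 + 0.344)
n = 0.344 / 1.344
n = 0.256


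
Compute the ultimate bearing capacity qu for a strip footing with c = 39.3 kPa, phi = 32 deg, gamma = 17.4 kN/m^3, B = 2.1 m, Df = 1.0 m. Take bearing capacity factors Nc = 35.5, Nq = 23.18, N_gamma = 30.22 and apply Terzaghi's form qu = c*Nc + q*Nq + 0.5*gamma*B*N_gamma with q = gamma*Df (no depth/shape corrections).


Result: 2350.6 kPa

Derivation:
Compute qu = c*Nc + gamma*Df*Nq + 0.5*gamma*B*N_gamma
Term 1: 39.3 * 35.5 = 1395.15
Term 2: 17.4 * 1.0 * 23.18 = 403.332
Term 3: 0.5 * 17.4 * 2.1 * 30.22 = 552.1194
qu = 1395.15 + 403.332 + 552.1194
qu = 2350.6 kPa


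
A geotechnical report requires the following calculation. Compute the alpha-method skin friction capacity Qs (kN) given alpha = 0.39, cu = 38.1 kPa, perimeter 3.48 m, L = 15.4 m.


Using Qs = alpha * cu * perimeter * L
Qs = 0.39 * 38.1 * 3.48 * 15.4
Qs = 796.32 kN


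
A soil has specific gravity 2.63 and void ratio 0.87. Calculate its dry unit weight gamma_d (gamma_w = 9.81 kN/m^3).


Using gamma_d = Gs * gamma_w / (1 + e)
gamma_d = 2.63 * 9.81 / (1 + 0.87)
gamma_d = 2.63 * 9.81 / 1.87
gamma_d = 13.797 kN/m^3


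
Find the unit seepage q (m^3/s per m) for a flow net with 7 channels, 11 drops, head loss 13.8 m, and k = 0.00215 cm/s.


Convert k to m/s for unit consistency with H:
k = 0.00215 cm/s = 0.00215 / 100 m/s = 2.15e-05 m/s
Using q = k * H * Nf / Nd
Nf / Nd = 7 / 11 = 0.6364
q = 2.15e-05 * 13.8 * 0.6364
q = 0.0001888 m^3/s per m


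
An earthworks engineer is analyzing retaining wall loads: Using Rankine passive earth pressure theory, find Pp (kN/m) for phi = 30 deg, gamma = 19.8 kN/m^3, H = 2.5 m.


Compute passive earth pressure coefficient:
Kp = tan^2(45 + phi/2) = tan^2(60.0) = 3
Compute passive force:
Pp = 0.5 * Kp * gamma * H^2
Pp = 0.5 * 3 * 19.8 * 2.5^2
Pp = 185.62 kN/m


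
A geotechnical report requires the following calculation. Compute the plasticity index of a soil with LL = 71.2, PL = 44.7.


Result: 26.5

Derivation:
Using PI = LL - PL
PI = 71.2 - 44.7
PI = 26.5


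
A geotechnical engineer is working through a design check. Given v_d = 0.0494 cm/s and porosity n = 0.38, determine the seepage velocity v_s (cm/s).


Result: 0.13 cm/s

Derivation:
Using v_s = v_d / n
v_s = 0.0494 / 0.38
v_s = 0.13 cm/s


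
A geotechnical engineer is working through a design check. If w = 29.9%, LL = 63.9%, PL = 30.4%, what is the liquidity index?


First compute the plasticity index:
PI = LL - PL = 63.9 - 30.4 = 33.5
Then compute the liquidity index:
LI = (w - PL) / PI
LI = (29.9 - 30.4) / 33.5
LI = -0.015


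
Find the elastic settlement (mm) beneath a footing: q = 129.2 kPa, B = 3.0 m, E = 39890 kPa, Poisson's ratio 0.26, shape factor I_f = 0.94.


Using Se = q * B * (1 - nu^2) * I_f / E
1 - nu^2 = 1 - 0.26^2 = 0.9324
Se = 129.2 * 3.0 * 0.9324 * 0.94 / 39890
Se = 0.008516 m
Convert to mm: Se = 0.008516 * 1000 = 8.516 mm


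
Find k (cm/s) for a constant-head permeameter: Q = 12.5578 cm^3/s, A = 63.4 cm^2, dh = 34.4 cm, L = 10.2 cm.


Compute hydraulic gradient:
i = dh / L = 34.4 / 10.2 = 3.37255
Then apply Darcy's law:
k = Q / (A * i)
k = 12.5578 / (63.4 * 3.37255)
k = 12.5578 / 213.82
k = 0.058731 cm/s


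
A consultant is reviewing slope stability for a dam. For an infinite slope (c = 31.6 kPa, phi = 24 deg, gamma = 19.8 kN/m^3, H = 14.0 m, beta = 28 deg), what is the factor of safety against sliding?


Using Fs = c / (gamma*H*sin(beta)*cos(beta)) + tan(phi)/tan(beta)
Cohesion contribution = 31.6 / (19.8*14.0*sin(28)*cos(28))
Cohesion contribution = 0.275011
Friction contribution = tan(24)/tan(28) = 0.837353
Fs = 0.275011 + 0.837353
Fs = 1.112


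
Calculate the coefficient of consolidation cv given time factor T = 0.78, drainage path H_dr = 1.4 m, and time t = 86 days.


Using cv = T * H_dr^2 / t
H_dr^2 = 1.4^2 = 1.96
cv = 0.78 * 1.96 / 86
cv = 0.01778 m^2/day


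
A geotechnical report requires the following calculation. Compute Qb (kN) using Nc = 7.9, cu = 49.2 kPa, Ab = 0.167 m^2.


Using Qb = Nc * cu * Ab
Qb = 7.9 * 49.2 * 0.167
Qb = 64.91 kN


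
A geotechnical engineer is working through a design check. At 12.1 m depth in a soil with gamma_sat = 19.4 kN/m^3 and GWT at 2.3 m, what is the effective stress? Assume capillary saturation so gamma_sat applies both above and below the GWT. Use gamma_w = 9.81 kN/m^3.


Result: 138.6 kPa

Derivation:
Total stress = gamma_sat * depth
sigma = 19.4 * 12.1 = 234.74 kPa
Pore water pressure u = gamma_w * (depth - d_wt)
u = 9.81 * (12.1 - 2.3) = 96.138 kPa
Effective stress = sigma - u
sigma' = 234.74 - 96.138 = 138.6 kPa


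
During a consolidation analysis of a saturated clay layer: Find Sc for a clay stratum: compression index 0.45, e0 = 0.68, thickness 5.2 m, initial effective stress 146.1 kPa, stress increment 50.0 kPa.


Using Sc = Cc * H / (1 + e0) * log10((sigma0 + delta_sigma) / sigma0)
Stress ratio = (146.1 + 50.0) / 146.1 = 1.34223
log10(1.34223) = 0.127827
Cc * H / (1 + e0) = 0.45 * 5.2 / (1 + 0.68) = 1.39286
Sc = 1.39286 * 0.127827
Sc = 0.178 m


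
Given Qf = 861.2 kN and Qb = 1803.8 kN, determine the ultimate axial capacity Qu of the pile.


Using Qu = Qf + Qb
Qu = 861.2 + 1803.8
Qu = 2665.0 kN


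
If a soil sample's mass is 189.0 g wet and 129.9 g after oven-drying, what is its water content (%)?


Result: 45.5 %

Derivation:
Using w = (m_wet - m_dry) / m_dry * 100
m_wet - m_dry = 189.0 - 129.9 = 59.1 g
w = 59.1 / 129.9 * 100
w = 45.5 %


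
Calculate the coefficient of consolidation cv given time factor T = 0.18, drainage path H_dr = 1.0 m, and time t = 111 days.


Using cv = T * H_dr^2 / t
H_dr^2 = 1.0^2 = 1.0
cv = 0.18 * 1.0 / 111
cv = 0.00162 m^2/day


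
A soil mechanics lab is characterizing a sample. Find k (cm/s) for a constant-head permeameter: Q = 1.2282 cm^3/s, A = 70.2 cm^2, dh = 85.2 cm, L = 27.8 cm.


Compute hydraulic gradient:
i = dh / L = 85.2 / 27.8 = 3.06475
Then apply Darcy's law:
k = Q / (A * i)
k = 1.2282 / (70.2 * 3.06475)
k = 1.2282 / 215.145
k = 0.005709 cm/s


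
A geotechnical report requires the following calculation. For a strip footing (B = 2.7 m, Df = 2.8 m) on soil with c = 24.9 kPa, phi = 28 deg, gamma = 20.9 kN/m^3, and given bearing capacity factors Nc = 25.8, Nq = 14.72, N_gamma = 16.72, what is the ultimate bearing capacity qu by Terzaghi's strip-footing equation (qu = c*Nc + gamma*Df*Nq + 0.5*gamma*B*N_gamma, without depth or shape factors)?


Compute qu = c*Nc + gamma*Df*Nq + 0.5*gamma*B*N_gamma
Term 1: 24.9 * 25.8 = 642.42
Term 2: 20.9 * 2.8 * 14.72 = 861.4144
Term 3: 0.5 * 20.9 * 2.7 * 16.72 = 471.7548
qu = 642.42 + 861.4144 + 471.7548
qu = 1975.59 kPa


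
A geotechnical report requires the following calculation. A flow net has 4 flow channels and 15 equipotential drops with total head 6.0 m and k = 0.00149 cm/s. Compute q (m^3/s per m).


Convert k to m/s for unit consistency with H:
k = 0.00149 cm/s = 0.00149 / 100 m/s = 1.49e-05 m/s
Using q = k * H * Nf / Nd
Nf / Nd = 4 / 15 = 0.2667
q = 1.49e-05 * 6.0 * 0.2667
q = 2.384e-05 m^3/s per m


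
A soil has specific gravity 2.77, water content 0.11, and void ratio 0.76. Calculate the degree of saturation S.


Result: 0.4009

Derivation:
Using S = Gs * w / e
S = 2.77 * 0.11 / 0.76
S = 0.4009


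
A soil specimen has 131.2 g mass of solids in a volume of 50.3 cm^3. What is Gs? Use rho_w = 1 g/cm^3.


Using Gs = m_s / (V_s * rho_w)
Since rho_w = 1 g/cm^3:
Gs = 131.2 / 50.3
Gs = 2.608


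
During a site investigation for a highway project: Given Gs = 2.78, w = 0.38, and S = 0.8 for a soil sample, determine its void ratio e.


Using the relation e = Gs * w / S
e = 2.78 * 0.38 / 0.8
e = 1.3205


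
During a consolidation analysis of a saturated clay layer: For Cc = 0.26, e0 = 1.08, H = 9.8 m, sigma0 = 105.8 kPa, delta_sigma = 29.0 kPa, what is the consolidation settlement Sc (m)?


Using Sc = Cc * H / (1 + e0) * log10((sigma0 + delta_sigma) / sigma0)
Stress ratio = (105.8 + 29.0) / 105.8 = 1.2741
log10(1.2741) = 0.105204
Cc * H / (1 + e0) = 0.26 * 9.8 / (1 + 1.08) = 1.225
Sc = 1.225 * 0.105204
Sc = 0.1289 m


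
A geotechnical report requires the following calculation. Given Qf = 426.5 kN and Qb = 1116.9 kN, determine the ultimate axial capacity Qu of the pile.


Result: 1543.4 kN

Derivation:
Using Qu = Qf + Qb
Qu = 426.5 + 1116.9
Qu = 1543.4 kN


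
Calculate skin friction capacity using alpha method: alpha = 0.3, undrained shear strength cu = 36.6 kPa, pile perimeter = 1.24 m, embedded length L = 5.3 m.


Using Qs = alpha * cu * perimeter * L
Qs = 0.3 * 36.6 * 1.24 * 5.3
Qs = 72.16 kN


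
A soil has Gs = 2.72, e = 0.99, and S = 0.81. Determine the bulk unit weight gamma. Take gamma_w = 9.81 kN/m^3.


Using gamma = gamma_w * (Gs + S*e) / (1 + e)
Numerator: Gs + S*e = 2.72 + 0.81*0.99 = 3.5219
Denominator: 1 + e = 1 + 0.99 = 1.99
gamma = 9.81 * 3.5219 / 1.99
gamma = 17.362 kN/m^3


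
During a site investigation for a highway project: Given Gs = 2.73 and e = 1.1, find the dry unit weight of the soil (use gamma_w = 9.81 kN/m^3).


Using gamma_d = Gs * gamma_w / (1 + e)
gamma_d = 2.73 * 9.81 / (1 + 1.1)
gamma_d = 2.73 * 9.81 / 2.1
gamma_d = 12.753 kN/m^3


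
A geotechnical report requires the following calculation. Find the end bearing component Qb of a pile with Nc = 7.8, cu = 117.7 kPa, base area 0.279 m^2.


Using Qb = Nc * cu * Ab
Qb = 7.8 * 117.7 * 0.279
Qb = 256.14 kN


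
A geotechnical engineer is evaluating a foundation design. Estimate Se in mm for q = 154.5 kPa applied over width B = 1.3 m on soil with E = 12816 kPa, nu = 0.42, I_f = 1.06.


Result: 13.682 mm

Derivation:
Using Se = q * B * (1 - nu^2) * I_f / E
1 - nu^2 = 1 - 0.42^2 = 0.8236
Se = 154.5 * 1.3 * 0.8236 * 1.06 / 12816
Se = 0.013682 m
Convert to mm: Se = 0.013682 * 1000 = 13.682 mm


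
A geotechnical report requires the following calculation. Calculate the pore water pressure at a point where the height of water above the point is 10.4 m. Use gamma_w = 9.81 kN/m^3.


Using u = gamma_w * h_w
u = 9.81 * 10.4
u = 102.02 kPa


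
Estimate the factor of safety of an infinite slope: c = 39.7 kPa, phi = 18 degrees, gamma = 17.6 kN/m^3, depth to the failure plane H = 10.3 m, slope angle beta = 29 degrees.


Using Fs = c / (gamma*H*sin(beta)*cos(beta)) + tan(phi)/tan(beta)
Cohesion contribution = 39.7 / (17.6*10.3*sin(29)*cos(29))
Cohesion contribution = 0.516476
Friction contribution = tan(18)/tan(29) = 0.586171
Fs = 0.516476 + 0.586171
Fs = 1.103


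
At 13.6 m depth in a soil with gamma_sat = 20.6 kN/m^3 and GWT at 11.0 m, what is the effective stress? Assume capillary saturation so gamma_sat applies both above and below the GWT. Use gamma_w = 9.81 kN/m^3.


Total stress = gamma_sat * depth
sigma = 20.6 * 13.6 = 280.16 kPa
Pore water pressure u = gamma_w * (depth - d_wt)
u = 9.81 * (13.6 - 11.0) = 25.506 kPa
Effective stress = sigma - u
sigma' = 280.16 - 25.506 = 254.65 kPa


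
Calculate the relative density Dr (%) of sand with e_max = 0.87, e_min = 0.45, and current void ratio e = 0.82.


Using Dr = (e_max - e) / (e_max - e_min) * 100
e_max - e = 0.87 - 0.82 = 0.05
e_max - e_min = 0.87 - 0.45 = 0.42
Dr = 0.05 / 0.42 * 100
Dr = 11.9 %


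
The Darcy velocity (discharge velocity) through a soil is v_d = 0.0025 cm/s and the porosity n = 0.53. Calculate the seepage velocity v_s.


Using v_s = v_d / n
v_s = 0.0025 / 0.53
v_s = 0.00472 cm/s


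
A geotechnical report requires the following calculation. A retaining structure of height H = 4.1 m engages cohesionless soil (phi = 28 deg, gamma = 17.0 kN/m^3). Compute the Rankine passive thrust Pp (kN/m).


Compute passive earth pressure coefficient:
Kp = tan^2(45 + phi/2) = tan^2(59.0) = 2.769826
Compute passive force:
Pp = 0.5 * Kp * gamma * H^2
Pp = 0.5 * 2.769826 * 17.0 * 4.1^2
Pp = 395.77 kN/m


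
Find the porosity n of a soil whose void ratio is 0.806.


Using the relation n = e / (1 + e)
n = 0.806 / (1 + 0.806)
n = 0.806 / 1.806
n = 0.4463


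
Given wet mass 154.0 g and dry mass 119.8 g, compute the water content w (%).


Using w = (m_wet - m_dry) / m_dry * 100
m_wet - m_dry = 154.0 - 119.8 = 34.2 g
w = 34.2 / 119.8 * 100
w = 28.55 %


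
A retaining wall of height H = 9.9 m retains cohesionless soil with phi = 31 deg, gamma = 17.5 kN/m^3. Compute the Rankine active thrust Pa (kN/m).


Compute active earth pressure coefficient:
Ka = tan^2(45 - phi/2) = tan^2(29.5) = 0.320099
Compute active force:
Pa = 0.5 * Ka * gamma * H^2
Pa = 0.5 * 0.320099 * 17.5 * 9.9^2
Pa = 274.51 kN/m


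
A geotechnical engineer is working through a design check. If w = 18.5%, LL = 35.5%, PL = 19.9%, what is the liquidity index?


Result: -0.09

Derivation:
First compute the plasticity index:
PI = LL - PL = 35.5 - 19.9 = 15.6
Then compute the liquidity index:
LI = (w - PL) / PI
LI = (18.5 - 19.9) / 15.6
LI = -0.09


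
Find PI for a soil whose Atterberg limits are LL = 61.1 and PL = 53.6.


Result: 7.5

Derivation:
Using PI = LL - PL
PI = 61.1 - 53.6
PI = 7.5


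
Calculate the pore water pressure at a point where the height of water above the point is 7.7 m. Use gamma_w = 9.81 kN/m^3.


Using u = gamma_w * h_w
u = 9.81 * 7.7
u = 75.54 kPa


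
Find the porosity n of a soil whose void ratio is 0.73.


Using the relation n = e / (1 + e)
n = 0.73 / (1 + 0.73)
n = 0.73 / 1.73
n = 0.422


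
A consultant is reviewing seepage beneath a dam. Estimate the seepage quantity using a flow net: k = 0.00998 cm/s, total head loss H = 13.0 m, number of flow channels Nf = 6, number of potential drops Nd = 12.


Convert k to m/s for unit consistency with H:
k = 0.00998 cm/s = 0.00998 / 100 m/s = 9.98e-05 m/s
Using q = k * H * Nf / Nd
Nf / Nd = 6 / 12 = 0.5
q = 9.98e-05 * 13.0 * 0.5
q = 0.0006487 m^3/s per m


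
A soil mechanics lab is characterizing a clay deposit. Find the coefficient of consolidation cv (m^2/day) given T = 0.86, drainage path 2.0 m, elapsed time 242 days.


Using cv = T * H_dr^2 / t
H_dr^2 = 2.0^2 = 4.0
cv = 0.86 * 4.0 / 242
cv = 0.01421 m^2/day


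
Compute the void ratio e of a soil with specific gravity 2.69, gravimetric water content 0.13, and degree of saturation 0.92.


Result: 0.3801

Derivation:
Using the relation e = Gs * w / S
e = 2.69 * 0.13 / 0.92
e = 0.3801


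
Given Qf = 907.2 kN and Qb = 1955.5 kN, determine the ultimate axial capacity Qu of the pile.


Result: 2862.7 kN

Derivation:
Using Qu = Qf + Qb
Qu = 907.2 + 1955.5
Qu = 2862.7 kN


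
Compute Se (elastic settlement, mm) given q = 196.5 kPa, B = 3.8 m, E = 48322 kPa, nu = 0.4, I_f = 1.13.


Using Se = q * B * (1 - nu^2) * I_f / E
1 - nu^2 = 1 - 0.4^2 = 0.84
Se = 196.5 * 3.8 * 0.84 * 1.13 / 48322
Se = 0.014668 m
Convert to mm: Se = 0.014668 * 1000 = 14.668 mm


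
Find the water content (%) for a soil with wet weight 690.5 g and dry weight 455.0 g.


Using w = (m_wet - m_dry) / m_dry * 100
m_wet - m_dry = 690.5 - 455.0 = 235.5 g
w = 235.5 / 455.0 * 100
w = 51.76 %


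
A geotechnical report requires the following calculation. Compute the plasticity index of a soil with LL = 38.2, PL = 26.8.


Result: 11.4

Derivation:
Using PI = LL - PL
PI = 38.2 - 26.8
PI = 11.4


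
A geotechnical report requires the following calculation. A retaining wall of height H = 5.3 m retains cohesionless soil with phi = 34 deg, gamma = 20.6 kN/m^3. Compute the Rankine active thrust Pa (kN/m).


Result: 81.8 kN/m

Derivation:
Compute active earth pressure coefficient:
Ka = tan^2(45 - phi/2) = tan^2(28.0) = 0.282715
Compute active force:
Pa = 0.5 * Ka * gamma * H^2
Pa = 0.5 * 0.282715 * 20.6 * 5.3^2
Pa = 81.8 kN/m


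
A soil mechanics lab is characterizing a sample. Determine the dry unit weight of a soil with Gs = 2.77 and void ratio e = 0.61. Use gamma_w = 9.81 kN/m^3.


Result: 16.878 kN/m^3

Derivation:
Using gamma_d = Gs * gamma_w / (1 + e)
gamma_d = 2.77 * 9.81 / (1 + 0.61)
gamma_d = 2.77 * 9.81 / 1.61
gamma_d = 16.878 kN/m^3


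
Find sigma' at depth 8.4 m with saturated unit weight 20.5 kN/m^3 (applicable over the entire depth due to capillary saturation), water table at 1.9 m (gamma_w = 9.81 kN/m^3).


Total stress = gamma_sat * depth
sigma = 20.5 * 8.4 = 172.2 kPa
Pore water pressure u = gamma_w * (depth - d_wt)
u = 9.81 * (8.4 - 1.9) = 63.765 kPa
Effective stress = sigma - u
sigma' = 172.2 - 63.765 = 108.44 kPa


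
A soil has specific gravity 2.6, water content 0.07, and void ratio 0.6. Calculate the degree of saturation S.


Using S = Gs * w / e
S = 2.6 * 0.07 / 0.6
S = 0.3033


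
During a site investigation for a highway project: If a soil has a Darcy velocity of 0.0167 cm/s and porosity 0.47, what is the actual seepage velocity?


Using v_s = v_d / n
v_s = 0.0167 / 0.47
v_s = 0.03553 cm/s


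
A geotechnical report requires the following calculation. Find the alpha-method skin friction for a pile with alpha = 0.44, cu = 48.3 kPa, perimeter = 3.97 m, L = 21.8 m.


Result: 1839.28 kN

Derivation:
Using Qs = alpha * cu * perimeter * L
Qs = 0.44 * 48.3 * 3.97 * 21.8
Qs = 1839.28 kN


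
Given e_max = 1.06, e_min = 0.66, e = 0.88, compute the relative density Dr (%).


Result: 45.0 %

Derivation:
Using Dr = (e_max - e) / (e_max - e_min) * 100
e_max - e = 1.06 - 0.88 = 0.18
e_max - e_min = 1.06 - 0.66 = 0.4
Dr = 0.18 / 0.4 * 100
Dr = 45.0 %


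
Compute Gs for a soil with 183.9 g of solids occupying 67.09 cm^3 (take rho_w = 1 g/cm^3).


Result: 2.741

Derivation:
Using Gs = m_s / (V_s * rho_w)
Since rho_w = 1 g/cm^3:
Gs = 183.9 / 67.09
Gs = 2.741


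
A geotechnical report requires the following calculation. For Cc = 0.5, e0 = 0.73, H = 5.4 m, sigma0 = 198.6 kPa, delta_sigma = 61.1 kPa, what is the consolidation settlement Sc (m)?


Result: 0.1818 m

Derivation:
Using Sc = Cc * H / (1 + e0) * log10((sigma0 + delta_sigma) / sigma0)
Stress ratio = (198.6 + 61.1) / 198.6 = 1.30765
log10(1.30765) = 0.116493
Cc * H / (1 + e0) = 0.5 * 5.4 / (1 + 0.73) = 1.56069
Sc = 1.56069 * 0.116493
Sc = 0.1818 m


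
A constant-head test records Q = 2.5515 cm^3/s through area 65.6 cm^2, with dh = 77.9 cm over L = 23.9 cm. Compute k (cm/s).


Result: 0.011933 cm/s

Derivation:
Compute hydraulic gradient:
i = dh / L = 77.9 / 23.9 = 3.25941
Then apply Darcy's law:
k = Q / (A * i)
k = 2.5515 / (65.6 * 3.25941)
k = 2.5515 / 213.818
k = 0.011933 cm/s


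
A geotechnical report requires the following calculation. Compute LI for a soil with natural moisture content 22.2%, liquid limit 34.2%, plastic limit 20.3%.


First compute the plasticity index:
PI = LL - PL = 34.2 - 20.3 = 13.9
Then compute the liquidity index:
LI = (w - PL) / PI
LI = (22.2 - 20.3) / 13.9
LI = 0.137


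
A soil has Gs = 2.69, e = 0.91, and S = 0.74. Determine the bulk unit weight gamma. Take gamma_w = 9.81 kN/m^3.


Using gamma = gamma_w * (Gs + S*e) / (1 + e)
Numerator: Gs + S*e = 2.69 + 0.74*0.91 = 3.3634
Denominator: 1 + e = 1 + 0.91 = 1.91
gamma = 9.81 * 3.3634 / 1.91
gamma = 17.275 kN/m^3


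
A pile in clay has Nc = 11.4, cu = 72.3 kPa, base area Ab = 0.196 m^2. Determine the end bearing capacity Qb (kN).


Using Qb = Nc * cu * Ab
Qb = 11.4 * 72.3 * 0.196
Qb = 161.55 kN


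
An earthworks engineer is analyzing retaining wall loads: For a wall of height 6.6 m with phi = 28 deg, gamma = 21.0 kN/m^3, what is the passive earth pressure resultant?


Compute passive earth pressure coefficient:
Kp = tan^2(45 + phi/2) = tan^2(59.0) = 2.769826
Compute passive force:
Pp = 0.5 * Kp * gamma * H^2
Pp = 0.5 * 2.769826 * 21.0 * 6.6^2
Pp = 1266.86 kN/m


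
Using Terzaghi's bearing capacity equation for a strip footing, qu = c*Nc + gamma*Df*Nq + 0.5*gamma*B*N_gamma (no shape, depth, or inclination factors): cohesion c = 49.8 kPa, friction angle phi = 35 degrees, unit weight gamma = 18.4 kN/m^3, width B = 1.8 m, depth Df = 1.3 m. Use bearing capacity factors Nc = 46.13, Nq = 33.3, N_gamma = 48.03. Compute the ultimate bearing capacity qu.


Result: 3889.19 kPa

Derivation:
Compute qu = c*Nc + gamma*Df*Nq + 0.5*gamma*B*N_gamma
Term 1: 49.8 * 46.13 = 2297.274
Term 2: 18.4 * 1.3 * 33.3 = 796.536
Term 3: 0.5 * 18.4 * 1.8 * 48.03 = 795.3768
qu = 2297.274 + 796.536 + 795.3768
qu = 3889.19 kPa


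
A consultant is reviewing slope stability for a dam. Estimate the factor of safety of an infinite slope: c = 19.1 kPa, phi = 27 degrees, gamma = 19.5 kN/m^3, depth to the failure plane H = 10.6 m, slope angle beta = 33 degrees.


Result: 0.987

Derivation:
Using Fs = c / (gamma*H*sin(beta)*cos(beta)) + tan(phi)/tan(beta)
Cohesion contribution = 19.1 / (19.5*10.6*sin(33)*cos(33))
Cohesion contribution = 0.202299
Friction contribution = tan(27)/tan(33) = 0.7846
Fs = 0.202299 + 0.7846
Fs = 0.987


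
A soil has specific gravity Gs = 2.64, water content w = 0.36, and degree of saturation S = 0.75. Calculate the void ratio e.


Result: 1.2672

Derivation:
Using the relation e = Gs * w / S
e = 2.64 * 0.36 / 0.75
e = 1.2672


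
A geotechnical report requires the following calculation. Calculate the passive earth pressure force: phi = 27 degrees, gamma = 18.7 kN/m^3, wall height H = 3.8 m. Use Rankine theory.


Compute passive earth pressure coefficient:
Kp = tan^2(45 + phi/2) = tan^2(58.5) = 2.66294
Compute passive force:
Pp = 0.5 * Kp * gamma * H^2
Pp = 0.5 * 2.66294 * 18.7 * 3.8^2
Pp = 359.53 kN/m


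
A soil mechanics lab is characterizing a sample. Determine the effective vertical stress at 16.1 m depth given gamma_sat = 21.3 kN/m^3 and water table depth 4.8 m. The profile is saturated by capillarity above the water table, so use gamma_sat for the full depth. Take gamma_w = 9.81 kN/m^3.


Result: 232.08 kPa

Derivation:
Total stress = gamma_sat * depth
sigma = 21.3 * 16.1 = 342.93 kPa
Pore water pressure u = gamma_w * (depth - d_wt)
u = 9.81 * (16.1 - 4.8) = 110.853 kPa
Effective stress = sigma - u
sigma' = 342.93 - 110.853 = 232.08 kPa


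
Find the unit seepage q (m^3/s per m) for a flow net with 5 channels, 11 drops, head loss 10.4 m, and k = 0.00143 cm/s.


Convert k to m/s for unit consistency with H:
k = 0.00143 cm/s = 0.00143 / 100 m/s = 1.43e-05 m/s
Using q = k * H * Nf / Nd
Nf / Nd = 5 / 11 = 0.4545
q = 1.43e-05 * 10.4 * 0.4545
q = 6.76e-05 m^3/s per m


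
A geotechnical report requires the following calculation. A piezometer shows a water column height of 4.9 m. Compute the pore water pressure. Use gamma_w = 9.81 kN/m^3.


Result: 48.07 kPa

Derivation:
Using u = gamma_w * h_w
u = 9.81 * 4.9
u = 48.07 kPa


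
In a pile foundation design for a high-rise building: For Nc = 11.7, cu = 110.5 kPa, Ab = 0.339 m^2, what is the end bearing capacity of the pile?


Result: 438.28 kN

Derivation:
Using Qb = Nc * cu * Ab
Qb = 11.7 * 110.5 * 0.339
Qb = 438.28 kN


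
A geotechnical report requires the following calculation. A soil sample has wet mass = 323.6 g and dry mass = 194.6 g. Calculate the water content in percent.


Result: 66.29 %

Derivation:
Using w = (m_wet - m_dry) / m_dry * 100
m_wet - m_dry = 323.6 - 194.6 = 129.0 g
w = 129.0 / 194.6 * 100
w = 66.29 %


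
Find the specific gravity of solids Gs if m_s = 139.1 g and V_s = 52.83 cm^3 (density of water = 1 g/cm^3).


Result: 2.633

Derivation:
Using Gs = m_s / (V_s * rho_w)
Since rho_w = 1 g/cm^3:
Gs = 139.1 / 52.83
Gs = 2.633


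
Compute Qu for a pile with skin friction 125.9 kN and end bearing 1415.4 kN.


Using Qu = Qf + Qb
Qu = 125.9 + 1415.4
Qu = 1541.3 kN


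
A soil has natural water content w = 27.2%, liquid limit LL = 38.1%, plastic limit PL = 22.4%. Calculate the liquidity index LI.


First compute the plasticity index:
PI = LL - PL = 38.1 - 22.4 = 15.7
Then compute the liquidity index:
LI = (w - PL) / PI
LI = (27.2 - 22.4) / 15.7
LI = 0.306


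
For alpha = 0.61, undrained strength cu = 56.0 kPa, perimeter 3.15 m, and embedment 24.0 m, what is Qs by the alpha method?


Using Qs = alpha * cu * perimeter * L
Qs = 0.61 * 56.0 * 3.15 * 24.0
Qs = 2582.5 kN


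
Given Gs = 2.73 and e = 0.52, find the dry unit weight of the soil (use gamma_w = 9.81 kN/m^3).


Using gamma_d = Gs * gamma_w / (1 + e)
gamma_d = 2.73 * 9.81 / (1 + 0.52)
gamma_d = 2.73 * 9.81 / 1.52
gamma_d = 17.619 kN/m^3


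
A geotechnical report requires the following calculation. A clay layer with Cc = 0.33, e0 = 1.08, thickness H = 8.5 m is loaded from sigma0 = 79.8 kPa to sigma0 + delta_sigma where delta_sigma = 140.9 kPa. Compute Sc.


Result: 0.5958 m

Derivation:
Using Sc = Cc * H / (1 + e0) * log10((sigma0 + delta_sigma) / sigma0)
Stress ratio = (79.8 + 140.9) / 79.8 = 2.76566
log10(2.76566) = 0.441799
Cc * H / (1 + e0) = 0.33 * 8.5 / (1 + 1.08) = 1.34856
Sc = 1.34856 * 0.441799
Sc = 0.5958 m


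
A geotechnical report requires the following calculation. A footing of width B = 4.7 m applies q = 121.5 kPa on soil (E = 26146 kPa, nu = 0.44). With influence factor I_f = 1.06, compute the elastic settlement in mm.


Using Se = q * B * (1 - nu^2) * I_f / E
1 - nu^2 = 1 - 0.44^2 = 0.8064
Se = 121.5 * 4.7 * 0.8064 * 1.06 / 26146
Se = 0.018669 m
Convert to mm: Se = 0.018669 * 1000 = 18.669 mm


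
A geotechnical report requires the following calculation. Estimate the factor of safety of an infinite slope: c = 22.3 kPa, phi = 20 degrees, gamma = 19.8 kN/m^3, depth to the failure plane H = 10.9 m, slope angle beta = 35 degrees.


Result: 0.74

Derivation:
Using Fs = c / (gamma*H*sin(beta)*cos(beta)) + tan(phi)/tan(beta)
Cohesion contribution = 22.3 / (19.8*10.9*sin(35)*cos(35))
Cohesion contribution = 0.219916
Friction contribution = tan(20)/tan(35) = 0.519803
Fs = 0.219916 + 0.519803
Fs = 0.74


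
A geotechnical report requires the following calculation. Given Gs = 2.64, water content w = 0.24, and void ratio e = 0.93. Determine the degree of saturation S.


Using S = Gs * w / e
S = 2.64 * 0.24 / 0.93
S = 0.6813


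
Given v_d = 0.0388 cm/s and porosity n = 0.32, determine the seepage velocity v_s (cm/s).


Result: 0.12125 cm/s

Derivation:
Using v_s = v_d / n
v_s = 0.0388 / 0.32
v_s = 0.12125 cm/s


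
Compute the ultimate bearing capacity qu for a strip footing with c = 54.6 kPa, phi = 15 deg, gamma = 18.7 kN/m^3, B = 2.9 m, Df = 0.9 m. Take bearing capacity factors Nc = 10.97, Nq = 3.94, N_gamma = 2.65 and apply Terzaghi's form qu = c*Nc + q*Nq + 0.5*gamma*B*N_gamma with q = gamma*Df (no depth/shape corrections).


Result: 737.13 kPa

Derivation:
Compute qu = c*Nc + gamma*Df*Nq + 0.5*gamma*B*N_gamma
Term 1: 54.6 * 10.97 = 598.962
Term 2: 18.7 * 0.9 * 3.94 = 66.3102
Term 3: 0.5 * 18.7 * 2.9 * 2.65 = 71.85475
qu = 598.962 + 66.3102 + 71.85475
qu = 737.13 kPa


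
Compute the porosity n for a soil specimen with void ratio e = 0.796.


Using the relation n = e / (1 + e)
n = 0.796 / (1 + 0.796)
n = 0.796 / 1.796
n = 0.4432


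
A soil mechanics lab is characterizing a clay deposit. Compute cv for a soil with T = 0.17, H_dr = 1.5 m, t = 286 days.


Using cv = T * H_dr^2 / t
H_dr^2 = 1.5^2 = 2.25
cv = 0.17 * 2.25 / 286
cv = 0.00134 m^2/day


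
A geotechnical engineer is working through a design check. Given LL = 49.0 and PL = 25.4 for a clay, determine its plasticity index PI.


Result: 23.6

Derivation:
Using PI = LL - PL
PI = 49.0 - 25.4
PI = 23.6


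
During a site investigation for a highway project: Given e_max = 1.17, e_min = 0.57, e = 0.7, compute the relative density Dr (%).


Using Dr = (e_max - e) / (e_max - e_min) * 100
e_max - e = 1.17 - 0.7 = 0.47
e_max - e_min = 1.17 - 0.57 = 0.6
Dr = 0.47 / 0.6 * 100
Dr = 78.33 %


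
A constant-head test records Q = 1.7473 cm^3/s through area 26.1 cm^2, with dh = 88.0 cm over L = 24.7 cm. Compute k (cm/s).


Result: 0.018791 cm/s

Derivation:
Compute hydraulic gradient:
i = dh / L = 88.0 / 24.7 = 3.56275
Then apply Darcy's law:
k = Q / (A * i)
k = 1.7473 / (26.1 * 3.56275)
k = 1.7473 / 92.9879
k = 0.018791 cm/s


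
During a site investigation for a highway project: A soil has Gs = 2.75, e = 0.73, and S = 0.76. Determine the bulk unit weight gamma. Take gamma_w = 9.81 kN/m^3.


Using gamma = gamma_w * (Gs + S*e) / (1 + e)
Numerator: Gs + S*e = 2.75 + 0.76*0.73 = 3.3048
Denominator: 1 + e = 1 + 0.73 = 1.73
gamma = 9.81 * 3.3048 / 1.73
gamma = 18.74 kN/m^3


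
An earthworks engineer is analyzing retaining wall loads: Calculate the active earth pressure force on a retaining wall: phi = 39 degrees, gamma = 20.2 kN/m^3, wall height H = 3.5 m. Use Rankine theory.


Compute active earth pressure coefficient:
Ka = tan^2(45 - phi/2) = tan^2(25.5) = 0.227506
Compute active force:
Pa = 0.5 * Ka * gamma * H^2
Pa = 0.5 * 0.227506 * 20.2 * 3.5^2
Pa = 28.15 kN/m


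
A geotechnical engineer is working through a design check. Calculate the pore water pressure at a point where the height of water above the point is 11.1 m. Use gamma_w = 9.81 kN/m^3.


Using u = gamma_w * h_w
u = 9.81 * 11.1
u = 108.89 kPa


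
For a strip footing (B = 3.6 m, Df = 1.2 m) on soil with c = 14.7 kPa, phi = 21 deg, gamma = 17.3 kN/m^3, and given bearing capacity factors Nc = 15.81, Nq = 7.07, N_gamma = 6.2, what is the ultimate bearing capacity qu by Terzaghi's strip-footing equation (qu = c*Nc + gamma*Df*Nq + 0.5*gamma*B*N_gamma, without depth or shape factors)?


Result: 572.25 kPa

Derivation:
Compute qu = c*Nc + gamma*Df*Nq + 0.5*gamma*B*N_gamma
Term 1: 14.7 * 15.81 = 232.407
Term 2: 17.3 * 1.2 * 7.07 = 146.7732
Term 3: 0.5 * 17.3 * 3.6 * 6.2 = 193.068
qu = 232.407 + 146.7732 + 193.068
qu = 572.25 kPa


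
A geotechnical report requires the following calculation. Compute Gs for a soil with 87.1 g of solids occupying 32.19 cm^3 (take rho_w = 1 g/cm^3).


Using Gs = m_s / (V_s * rho_w)
Since rho_w = 1 g/cm^3:
Gs = 87.1 / 32.19
Gs = 2.706


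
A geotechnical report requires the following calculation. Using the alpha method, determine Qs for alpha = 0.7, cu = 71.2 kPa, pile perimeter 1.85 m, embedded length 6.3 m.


Result: 580.89 kN

Derivation:
Using Qs = alpha * cu * perimeter * L
Qs = 0.7 * 71.2 * 1.85 * 6.3
Qs = 580.89 kN


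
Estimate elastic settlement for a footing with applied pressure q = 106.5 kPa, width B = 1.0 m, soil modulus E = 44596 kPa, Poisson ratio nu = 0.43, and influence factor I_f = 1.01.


Using Se = q * B * (1 - nu^2) * I_f / E
1 - nu^2 = 1 - 0.43^2 = 0.8151
Se = 106.5 * 1.0 * 0.8151 * 1.01 / 44596
Se = 0.001966 m
Convert to mm: Se = 0.001966 * 1000 = 1.966 mm


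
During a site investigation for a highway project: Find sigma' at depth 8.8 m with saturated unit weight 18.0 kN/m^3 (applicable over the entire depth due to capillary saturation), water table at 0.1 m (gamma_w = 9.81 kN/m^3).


Total stress = gamma_sat * depth
sigma = 18.0 * 8.8 = 158.4 kPa
Pore water pressure u = gamma_w * (depth - d_wt)
u = 9.81 * (8.8 - 0.1) = 85.347 kPa
Effective stress = sigma - u
sigma' = 158.4 - 85.347 = 73.05 kPa


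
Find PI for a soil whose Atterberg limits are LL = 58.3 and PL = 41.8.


Using PI = LL - PL
PI = 58.3 - 41.8
PI = 16.5


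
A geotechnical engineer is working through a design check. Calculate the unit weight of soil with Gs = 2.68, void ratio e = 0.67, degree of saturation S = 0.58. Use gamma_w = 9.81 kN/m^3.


Using gamma = gamma_w * (Gs + S*e) / (1 + e)
Numerator: Gs + S*e = 2.68 + 0.58*0.67 = 3.0686
Denominator: 1 + e = 1 + 0.67 = 1.67
gamma = 9.81 * 3.0686 / 1.67
gamma = 18.026 kN/m^3


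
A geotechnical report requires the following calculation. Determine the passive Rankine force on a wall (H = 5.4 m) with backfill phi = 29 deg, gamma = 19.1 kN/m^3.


Compute passive earth pressure coefficient:
Kp = tan^2(45 + phi/2) = tan^2(59.5) = 2.88206
Compute passive force:
Pp = 0.5 * Kp * gamma * H^2
Pp = 0.5 * 2.88206 * 19.1 * 5.4^2
Pp = 802.59 kN/m


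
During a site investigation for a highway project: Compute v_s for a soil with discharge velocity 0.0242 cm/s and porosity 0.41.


Using v_s = v_d / n
v_s = 0.0242 / 0.41
v_s = 0.05902 cm/s


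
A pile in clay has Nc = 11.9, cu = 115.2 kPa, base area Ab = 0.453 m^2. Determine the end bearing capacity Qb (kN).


Using Qb = Nc * cu * Ab
Qb = 11.9 * 115.2 * 0.453
Qb = 621.01 kN


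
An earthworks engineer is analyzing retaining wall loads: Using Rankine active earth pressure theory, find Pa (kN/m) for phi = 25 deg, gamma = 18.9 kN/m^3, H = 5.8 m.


Result: 129.02 kN/m

Derivation:
Compute active earth pressure coefficient:
Ka = tan^2(45 - phi/2) = tan^2(32.5) = 0.405859
Compute active force:
Pa = 0.5 * Ka * gamma * H^2
Pa = 0.5 * 0.405859 * 18.9 * 5.8^2
Pa = 129.02 kN/m


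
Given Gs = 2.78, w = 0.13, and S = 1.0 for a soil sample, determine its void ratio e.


Using the relation e = Gs * w / S
e = 2.78 * 0.13 / 1.0
e = 0.3614


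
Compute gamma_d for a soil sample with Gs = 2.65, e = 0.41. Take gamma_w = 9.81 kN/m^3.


Using gamma_d = Gs * gamma_w / (1 + e)
gamma_d = 2.65 * 9.81 / (1 + 0.41)
gamma_d = 2.65 * 9.81 / 1.41
gamma_d = 18.437 kN/m^3


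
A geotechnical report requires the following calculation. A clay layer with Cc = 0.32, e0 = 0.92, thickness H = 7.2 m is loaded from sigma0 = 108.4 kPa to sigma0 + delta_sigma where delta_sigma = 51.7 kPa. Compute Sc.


Result: 0.2032 m

Derivation:
Using Sc = Cc * H / (1 + e0) * log10((sigma0 + delta_sigma) / sigma0)
Stress ratio = (108.4 + 51.7) / 108.4 = 1.47694
log10(1.47694) = 0.169362
Cc * H / (1 + e0) = 0.32 * 7.2 / (1 + 0.92) = 1.2
Sc = 1.2 * 0.169362
Sc = 0.2032 m


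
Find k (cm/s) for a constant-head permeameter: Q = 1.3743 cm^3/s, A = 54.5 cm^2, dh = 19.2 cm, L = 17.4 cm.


Compute hydraulic gradient:
i = dh / L = 19.2 / 17.4 = 1.10345
Then apply Darcy's law:
k = Q / (A * i)
k = 1.3743 / (54.5 * 1.10345)
k = 1.3743 / 60.1379
k = 0.022852 cm/s


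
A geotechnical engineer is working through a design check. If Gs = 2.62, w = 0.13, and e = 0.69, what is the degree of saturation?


Result: 0.4936

Derivation:
Using S = Gs * w / e
S = 2.62 * 0.13 / 0.69
S = 0.4936


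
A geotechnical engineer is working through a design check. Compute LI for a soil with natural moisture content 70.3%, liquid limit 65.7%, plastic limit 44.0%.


First compute the plasticity index:
PI = LL - PL = 65.7 - 44.0 = 21.7
Then compute the liquidity index:
LI = (w - PL) / PI
LI = (70.3 - 44.0) / 21.7
LI = 1.212


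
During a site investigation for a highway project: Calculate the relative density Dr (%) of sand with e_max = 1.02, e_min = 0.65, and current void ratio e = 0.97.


Result: 13.51 %

Derivation:
Using Dr = (e_max - e) / (e_max - e_min) * 100
e_max - e = 1.02 - 0.97 = 0.05
e_max - e_min = 1.02 - 0.65 = 0.37
Dr = 0.05 / 0.37 * 100
Dr = 13.51 %


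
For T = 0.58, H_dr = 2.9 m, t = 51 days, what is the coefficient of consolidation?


Using cv = T * H_dr^2 / t
H_dr^2 = 2.9^2 = 8.41
cv = 0.58 * 8.41 / 51
cv = 0.09564 m^2/day


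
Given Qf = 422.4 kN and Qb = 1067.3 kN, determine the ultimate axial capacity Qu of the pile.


Result: 1489.7 kN

Derivation:
Using Qu = Qf + Qb
Qu = 422.4 + 1067.3
Qu = 1489.7 kN


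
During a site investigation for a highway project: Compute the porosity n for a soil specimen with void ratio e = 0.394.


Result: 0.2826

Derivation:
Using the relation n = e / (1 + e)
n = 0.394 / (1 + 0.394)
n = 0.394 / 1.394
n = 0.2826


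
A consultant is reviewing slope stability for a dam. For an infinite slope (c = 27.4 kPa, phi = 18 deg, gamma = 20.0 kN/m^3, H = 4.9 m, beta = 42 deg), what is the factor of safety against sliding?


Result: 0.923

Derivation:
Using Fs = c / (gamma*H*sin(beta)*cos(beta)) + tan(phi)/tan(beta)
Cohesion contribution = 27.4 / (20.0*4.9*sin(42)*cos(42))
Cohesion contribution = 0.562264
Friction contribution = tan(18)/tan(42) = 0.36086
Fs = 0.562264 + 0.36086
Fs = 0.923


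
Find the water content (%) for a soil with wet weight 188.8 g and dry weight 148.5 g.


Using w = (m_wet - m_dry) / m_dry * 100
m_wet - m_dry = 188.8 - 148.5 = 40.3 g
w = 40.3 / 148.5 * 100
w = 27.14 %


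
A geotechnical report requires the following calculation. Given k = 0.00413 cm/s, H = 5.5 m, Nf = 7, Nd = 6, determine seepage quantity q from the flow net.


Convert k to m/s for unit consistency with H:
k = 0.00413 cm/s = 0.00413 / 100 m/s = 4.13e-05 m/s
Using q = k * H * Nf / Nd
Nf / Nd = 7 / 6 = 1.1667
q = 4.13e-05 * 5.5 * 1.1667
q = 0.000265 m^3/s per m


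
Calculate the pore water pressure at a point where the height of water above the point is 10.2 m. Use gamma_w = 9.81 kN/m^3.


Using u = gamma_w * h_w
u = 9.81 * 10.2
u = 100.06 kPa


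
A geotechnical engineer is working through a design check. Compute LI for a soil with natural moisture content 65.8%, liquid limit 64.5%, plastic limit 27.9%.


Result: 1.036

Derivation:
First compute the plasticity index:
PI = LL - PL = 64.5 - 27.9 = 36.6
Then compute the liquidity index:
LI = (w - PL) / PI
LI = (65.8 - 27.9) / 36.6
LI = 1.036


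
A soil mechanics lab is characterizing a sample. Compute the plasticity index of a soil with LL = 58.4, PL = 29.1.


Using PI = LL - PL
PI = 58.4 - 29.1
PI = 29.3
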